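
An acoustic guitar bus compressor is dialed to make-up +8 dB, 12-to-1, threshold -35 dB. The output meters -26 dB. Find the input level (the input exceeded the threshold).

-23 dB

Before make-up, the level was -26 − 8 = -34 dB.
Post-compression overshoot = -34 − (-35) = 1 dB.
Undo the ratio: input overshoot = 1 × 12 = 12 dB, giving input = -23 dB.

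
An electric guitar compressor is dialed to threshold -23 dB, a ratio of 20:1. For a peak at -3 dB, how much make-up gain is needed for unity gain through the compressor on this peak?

19 dB

Overshoot 20 dB → 20/20 = 1 dB after compression, so the compressed level is -23 + 1 = -22 dB.
Make-up = target − compressed = -3 − (-22) = 19 dB.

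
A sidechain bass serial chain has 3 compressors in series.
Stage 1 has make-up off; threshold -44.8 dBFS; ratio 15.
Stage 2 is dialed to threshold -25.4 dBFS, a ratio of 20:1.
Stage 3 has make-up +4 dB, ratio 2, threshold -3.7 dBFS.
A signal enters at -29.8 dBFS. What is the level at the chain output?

-39.8 dBFS

Stage 1: overshoot 15 dB → 15/15 = 1 dB → -43.8 dBFS.
Stage 2: -43.8 dBFS is at or below the -25.4 dBFS threshold — no compression; output -43.8 dBFS.
Stage 3: -43.8 dBFS ≤ -3.7 dBFS, so stage 3 doesn't engage; make-up brings it to -39.8 dBFS.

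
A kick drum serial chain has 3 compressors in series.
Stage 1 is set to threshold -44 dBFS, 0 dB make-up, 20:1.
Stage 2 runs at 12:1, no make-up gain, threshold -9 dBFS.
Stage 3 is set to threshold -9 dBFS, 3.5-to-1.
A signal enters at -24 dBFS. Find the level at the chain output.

Stage 1: 20 dB above -44 dBFS, reduced 20:1 to 1 dB above → -43 dBFS.
Stage 2: -43 dBFS is at or below the -9 dBFS threshold — no compression; output -43 dBFS.
Stage 3: below threshold (-43 ≤ -9); passes unchanged; output -43 dBFS.

-43 dBFS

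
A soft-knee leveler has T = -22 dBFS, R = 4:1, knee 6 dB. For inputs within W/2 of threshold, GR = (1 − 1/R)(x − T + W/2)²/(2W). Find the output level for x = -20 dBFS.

-21.5625 dBFS

x − T + W/2 = -20 − (-22) + 3 = 5.
GR = (1 − 1/4) × 5² / 12 = 0.75 × 25 / 12 = 1.5625 dB.
Output = -20 − 1.5625 = -21.5625 dBFS.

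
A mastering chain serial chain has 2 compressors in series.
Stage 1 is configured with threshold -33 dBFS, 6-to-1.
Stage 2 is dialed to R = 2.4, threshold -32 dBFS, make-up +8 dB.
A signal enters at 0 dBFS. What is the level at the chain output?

Stage 1: 0 dBFS is 33 dB over -33 dBFS; at 6:1 that becomes 5.5 dB over, giving -27.5 dBFS.
Stage 2: 4.5 dB above -32 dBFS, reduced 2.4:1 to 1.875 dB above → -30.125 dBFS; +8 dB make-up → -22.125 dBFS.

-22.125 dBFS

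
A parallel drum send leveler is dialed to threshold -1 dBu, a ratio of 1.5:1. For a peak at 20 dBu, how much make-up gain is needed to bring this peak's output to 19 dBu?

Without make-up, output = threshold + overshoot/1.5 = -1 + 14 = 13 dBu.
Gap to target: 6 dB.

6 dB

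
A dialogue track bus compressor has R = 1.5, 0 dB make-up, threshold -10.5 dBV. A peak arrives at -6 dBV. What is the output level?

-6 dBV sits 4.5 dB over threshold.
The 4.5 dB excess becomes 3 dB after 1.5:1 reduction.
That puts the output at -7.5 dBV.

-7.5 dBV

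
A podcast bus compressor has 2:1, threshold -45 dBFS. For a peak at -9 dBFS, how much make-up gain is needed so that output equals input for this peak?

18 dB

The peak compresses to -45 + 36/2 = -27 dBFS.
To reach -9 dBFS requires -9 − (-27) = 18 dB of make-up.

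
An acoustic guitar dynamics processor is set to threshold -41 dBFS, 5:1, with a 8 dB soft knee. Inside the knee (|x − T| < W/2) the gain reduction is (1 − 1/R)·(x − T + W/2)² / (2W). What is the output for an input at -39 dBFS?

-40.8 dBFS

x − T + W/2 = -39 − (-41) + 4 = 6.
GR = (1 − 1/5) × 6² / 16 = 0.8 × 36 / 16 = 1.8 dB.
Output = -39 − 1.8 = -40.8 dBFS.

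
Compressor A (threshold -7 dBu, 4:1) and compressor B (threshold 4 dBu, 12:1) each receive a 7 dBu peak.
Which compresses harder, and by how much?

A: overshoot 14 dB → output overshoot 3.5 dB → GR 10.5 dB.
B: overshoot 3 dB → output overshoot 0.25 dB → GR 2.75 dB.
A reduces 7.75 dB more.

A, by 7.75 dB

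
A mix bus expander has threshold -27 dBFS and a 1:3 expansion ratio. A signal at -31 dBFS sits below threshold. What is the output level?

-39 dBFS

Undershoot = (-27) − (-31) = 4 dB.
At 1:3, that expands to 12 dB under threshold.
Output = -27 − 12 = -39 dBFS.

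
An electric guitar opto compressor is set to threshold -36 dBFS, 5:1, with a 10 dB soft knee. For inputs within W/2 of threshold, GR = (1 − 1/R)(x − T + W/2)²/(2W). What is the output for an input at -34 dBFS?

x − T + W/2 = -34 − (-36) + 5 = 7.
GR = (1 − 1/5) × 7² / 20 = 0.8 × 49 / 20 = 1.96 dB.
Output = -34 − 1.96 = -35.96 dBFS.

-35.96 dBFS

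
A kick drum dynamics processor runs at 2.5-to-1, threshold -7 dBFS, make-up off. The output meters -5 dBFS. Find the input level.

-2 dBFS

Post-compression overshoot = -5 − (-7) = 2 dB.
Input overshoot = R × output overshoot = 5 dB → input = -7 + 5 = -2 dBFS.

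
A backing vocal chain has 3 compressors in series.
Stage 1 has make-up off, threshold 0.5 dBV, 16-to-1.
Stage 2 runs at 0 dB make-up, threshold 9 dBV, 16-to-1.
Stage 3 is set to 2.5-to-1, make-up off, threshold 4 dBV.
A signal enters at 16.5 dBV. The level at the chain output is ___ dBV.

Stage 1: overshoot 16 dB → 16/16 = 1 dB → 1.5 dBV.
Stage 2: 1.5 dBV ≤ 9 dBV, so stage 2 doesn't engage; output 1.5 dBV.
Stage 3: 1.5 dBV ≤ 4 dBV, so stage 3 doesn't engage; output 1.5 dBV.

1.5 dBV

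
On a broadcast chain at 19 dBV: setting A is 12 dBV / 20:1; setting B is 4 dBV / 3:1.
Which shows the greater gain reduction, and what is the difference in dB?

A: GR = 7 − 7/20 = 6.65 dB.
B: GR = 15 − 15/3 = 10 dB.
Difference: 3.35 dB in favour of B.

B, by 3.35 dB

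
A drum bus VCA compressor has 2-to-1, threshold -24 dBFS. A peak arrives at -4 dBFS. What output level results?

-4 dBFS sits 20 dB over threshold.
The 20 dB excess becomes 10 dB after 2:1 reduction.
That puts the output at -14 dBFS.

-14 dBFS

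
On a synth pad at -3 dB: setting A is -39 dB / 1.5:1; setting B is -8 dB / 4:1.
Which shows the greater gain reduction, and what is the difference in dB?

A: GR = 36 − 36/1.5 = 12 dB.
B: GR = 5 − 5/4 = 3.75 dB.
A applies 8.25 dB more gain reduction.

A, by 8.25 dB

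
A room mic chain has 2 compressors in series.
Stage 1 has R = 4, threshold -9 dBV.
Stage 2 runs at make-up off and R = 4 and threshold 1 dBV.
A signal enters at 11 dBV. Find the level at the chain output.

-4 dBV

Stage 1: overshoot 20 dB → 20/4 = 5 dB → -4 dBV.
Stage 2: -4 dBV is at or below the 1 dBV threshold — no compression; output -4 dBV.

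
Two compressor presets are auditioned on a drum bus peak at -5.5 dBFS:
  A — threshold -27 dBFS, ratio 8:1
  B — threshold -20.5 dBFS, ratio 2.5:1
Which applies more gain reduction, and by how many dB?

A: 21.5 dB over, compressed to 2.6875 dB over, so 18.8125 dB of GR.
B: 15 dB over, compressed to 6 dB over, so 9 dB of GR.
A reduces 9.8125 dB more.

A, by 9.8125 dB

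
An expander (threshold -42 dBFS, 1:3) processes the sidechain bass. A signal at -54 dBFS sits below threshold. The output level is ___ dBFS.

-78 dBFS

The input is 12 dB below the -42 dBFS threshold.
A 1:3 expander multiplies undershoot by 3: 12 × 3 = 36 dB below threshold.
Output = -42 − 36 = -78 dBFS.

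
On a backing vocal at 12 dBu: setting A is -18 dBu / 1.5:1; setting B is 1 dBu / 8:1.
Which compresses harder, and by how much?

A: 30 dB over, compressed to 20 dB over, so 10 dB of GR.
B: 11 dB over, compressed to 1.375 dB over, so 9.625 dB of GR.
A reduces 0.375 dB more.

A, by 0.375 dB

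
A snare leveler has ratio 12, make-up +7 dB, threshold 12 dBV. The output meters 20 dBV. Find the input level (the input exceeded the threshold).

Before make-up, the level was 20 − 7 = 13 dBV.
The compressed level sits 13 − 12 = 1 dB over threshold.
Before 12:1 compression the overshoot was 1 × 12 = 12 dB, so input = 12 + 12 = 24 dBV.

24 dBV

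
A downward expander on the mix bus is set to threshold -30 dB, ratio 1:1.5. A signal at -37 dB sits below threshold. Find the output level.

-40.5 dB

Undershoot = (-30) − (-37) = 7 dB.
At 1:1.5, that expands to 10.5 dB under threshold.
Output = -30 − 10.5 = -40.5 dB.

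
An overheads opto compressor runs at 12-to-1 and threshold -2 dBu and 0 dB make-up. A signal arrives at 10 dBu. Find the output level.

-1 dBu

The input is 12 dB above the -2 dBu threshold.
The 12 dB excess becomes 1 dB after 12:1 reduction.
That puts the output at -1 dBu.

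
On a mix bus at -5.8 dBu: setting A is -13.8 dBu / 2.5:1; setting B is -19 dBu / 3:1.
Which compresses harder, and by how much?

A: GR = 8 − 8/2.5 = 4.8 dB.
B: GR = 13.2 − 13.2/3 = 8.8 dB.
Difference: 4 dB in favour of B.

B, by 4 dB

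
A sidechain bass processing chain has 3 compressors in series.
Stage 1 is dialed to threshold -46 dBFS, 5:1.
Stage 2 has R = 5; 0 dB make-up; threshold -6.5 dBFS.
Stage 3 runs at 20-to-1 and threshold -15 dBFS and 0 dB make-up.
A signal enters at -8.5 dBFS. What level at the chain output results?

-38.5 dBFS

Stage 1: 37.5 dB above -46 dBFS, reduced 5:1 to 7.5 dB above → -38.5 dBFS.
Stage 2: -38.5 dBFS ≤ -6.5 dBFS, so stage 2 doesn't engage; output -38.5 dBFS.
Stage 3: -38.5 dBFS ≤ -15 dBFS, so stage 3 doesn't engage; output -38.5 dBFS.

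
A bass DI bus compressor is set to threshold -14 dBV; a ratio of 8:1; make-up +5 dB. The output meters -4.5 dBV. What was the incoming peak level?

22 dBV

Before make-up, the level was -4.5 − 5 = -9.5 dBV.
The compressed level sits -9.5 − (-14) = 4.5 dB over threshold.
Before 8:1 compression the overshoot was 4.5 × 8 = 36 dB, so input = -14 + 36 = 22 dBV.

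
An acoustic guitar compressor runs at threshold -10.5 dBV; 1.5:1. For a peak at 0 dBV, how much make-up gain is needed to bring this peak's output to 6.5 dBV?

Without make-up, output = threshold + overshoot/1.5 = -10.5 + 7 = -3.5 dBV.
Gap to target: 10 dB.

10 dB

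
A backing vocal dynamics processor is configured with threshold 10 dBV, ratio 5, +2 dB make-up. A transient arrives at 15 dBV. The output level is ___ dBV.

15 dBV sits 5 dB over threshold.
At 5:1 the overshoot is divided by 5, leaving 1 dB above threshold.
So the level is 10 + 1 = 11 dBV; make-up adds 2 dB, giving 13 dBV.

13 dBV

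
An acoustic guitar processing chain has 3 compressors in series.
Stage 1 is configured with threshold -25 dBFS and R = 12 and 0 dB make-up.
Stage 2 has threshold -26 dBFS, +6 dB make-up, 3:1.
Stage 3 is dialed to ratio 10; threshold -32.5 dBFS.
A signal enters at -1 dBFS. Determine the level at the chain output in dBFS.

Stage 1: -1 dBFS is 24 dB over -25 dBFS; at 12:1 that becomes 2 dB over, giving -23 dBFS.
Stage 2: overshoot 3 dB → 3/3 = 1 dB → -25 dBFS; +6 dB make-up → -19 dBFS.
Stage 3: -19 dBFS is 13.5 dB over -32.5 dBFS; at 10:1 that becomes 1.35 dB over, giving -31.15 dBFS.

-31.15 dBFS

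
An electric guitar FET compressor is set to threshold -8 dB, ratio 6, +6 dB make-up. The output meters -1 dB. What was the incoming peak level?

Remove make-up: -1 − 6 = -7 dB.
That's 1 dB above the -8 dB threshold.
Undo the ratio: input overshoot = 1 × 6 = 6 dB, giving input = -2 dB.

-2 dB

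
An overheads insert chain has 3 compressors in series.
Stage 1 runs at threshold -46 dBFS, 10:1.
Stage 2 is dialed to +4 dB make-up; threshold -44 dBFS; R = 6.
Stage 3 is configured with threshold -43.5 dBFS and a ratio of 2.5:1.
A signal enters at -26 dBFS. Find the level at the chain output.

Stage 1: overshoot 20 dB → 20/10 = 2 dB → -44 dBFS.
Stage 2: below threshold (-44 ≤ -44); passes unchanged; make-up brings it to -40 dBFS.
Stage 3: 3.5 dB above -43.5 dBFS, reduced 2.5:1 to 1.4 dB above → -42.1 dBFS.

-42.1 dBFS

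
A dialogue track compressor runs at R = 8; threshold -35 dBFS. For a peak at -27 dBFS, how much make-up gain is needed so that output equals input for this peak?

Without make-up, output = threshold + overshoot/8 = -35 + 1 = -34 dBFS.
Gap to target: 7 dB.

7 dB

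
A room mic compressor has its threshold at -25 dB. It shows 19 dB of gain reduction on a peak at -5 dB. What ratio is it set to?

Input overshoot = -5 − (-25) = 20 dB.
Output overshoot = 20 − 19 = 1 dB.
Ratio = input overshoot / output overshoot = 20 / 1 = 20.

20:1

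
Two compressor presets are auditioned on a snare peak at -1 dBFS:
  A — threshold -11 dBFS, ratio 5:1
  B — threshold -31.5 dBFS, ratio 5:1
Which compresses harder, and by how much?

B, by 16.4 dB

A: overshoot 10 dB → output overshoot 2 dB → GR 8 dB.
B: overshoot 30.5 dB → output overshoot 6.1 dB → GR 24.4 dB.
Difference: 16.4 dB in favour of B.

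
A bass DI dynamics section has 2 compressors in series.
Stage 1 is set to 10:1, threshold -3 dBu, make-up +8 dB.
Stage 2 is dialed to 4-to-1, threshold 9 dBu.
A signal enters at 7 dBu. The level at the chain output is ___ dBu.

Stage 1: overshoot 10 dB → 10/10 = 1 dB → -2 dBu; +8 dB make-up → 6 dBu.
Stage 2: 6 dBu ≤ 9 dBu, so stage 2 doesn't engage; output 6 dBu.

6 dBu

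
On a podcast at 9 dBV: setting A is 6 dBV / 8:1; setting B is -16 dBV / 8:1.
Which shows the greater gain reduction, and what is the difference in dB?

B, by 19.25 dB

A: overshoot 3 dB → output overshoot 0.375 dB → GR 2.625 dB.
B: overshoot 25 dB → output overshoot 3.125 dB → GR 21.875 dB.
B reduces 19.25 dB more.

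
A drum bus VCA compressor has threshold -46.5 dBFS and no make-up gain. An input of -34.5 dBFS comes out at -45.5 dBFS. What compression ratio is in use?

Input overshoot = -34.5 − (-46.5) = 12 dB; output overshoot = -45.5 − (-46.5) = 1 dB.
Ratio = 12 / 1 = 12.

12:1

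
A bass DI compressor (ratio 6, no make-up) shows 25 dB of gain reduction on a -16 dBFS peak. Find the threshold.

-46 dBFS

Gain reduction = -16 − (-41) = 25 dB; output overshoot = GR / (R − 1) = 25 / 5 = 5 dB.
Threshold = output − output overshoot = -41 − 5 = -46 dBFS.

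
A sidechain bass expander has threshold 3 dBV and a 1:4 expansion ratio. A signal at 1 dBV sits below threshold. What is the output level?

-5 dBV

The input is 2 dB below the 3 dBV threshold.
A 1:4 expander multiplies undershoot by 4: 2 × 4 = 8 dB below threshold.
Output = 3 − 8 = -5 dBV.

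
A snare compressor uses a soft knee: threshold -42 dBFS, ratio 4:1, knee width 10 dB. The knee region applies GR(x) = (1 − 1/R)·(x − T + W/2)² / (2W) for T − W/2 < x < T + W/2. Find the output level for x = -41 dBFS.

x − T + W/2 = -41 − (-42) + 5 = 6.
GR = (1 − 1/4) × 6² / 20 = 0.75 × 36 / 20 = 1.35 dB.
Output = -41 − 1.35 = -42.35 dBFS.

-42.35 dBFS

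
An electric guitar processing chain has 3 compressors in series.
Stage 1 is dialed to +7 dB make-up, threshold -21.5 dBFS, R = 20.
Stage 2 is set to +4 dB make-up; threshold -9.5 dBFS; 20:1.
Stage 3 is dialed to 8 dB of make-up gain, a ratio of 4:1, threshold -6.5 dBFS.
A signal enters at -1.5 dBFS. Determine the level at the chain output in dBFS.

Stage 1: overshoot 20 dB → 20/20 = 1 dB → -20.5 dBFS; +7 dB make-up → -13.5 dBFS.
Stage 2: -13.5 dBFS ≤ -9.5 dBFS, so stage 2 doesn't engage; make-up brings it to -9.5 dBFS.
Stage 3: below threshold (-9.5 ≤ -6.5); passes unchanged; make-up brings it to -1.5 dBFS.

-1.5 dBFS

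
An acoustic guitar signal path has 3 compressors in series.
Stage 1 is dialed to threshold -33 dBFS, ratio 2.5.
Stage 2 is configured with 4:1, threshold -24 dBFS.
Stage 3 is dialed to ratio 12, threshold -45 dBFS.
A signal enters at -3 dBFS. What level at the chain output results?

Stage 1: 30 dB above -33 dBFS, reduced 2.5:1 to 12 dB above → -21 dBFS.
Stage 2: 3 dB above -24 dBFS, reduced 4:1 to 0.75 dB above → -23.25 dBFS.
Stage 3: 21.75 dB above -45 dBFS, reduced 12:1 to 1.8125 dB above → -43.1875 dBFS.

-43.1875 dBFS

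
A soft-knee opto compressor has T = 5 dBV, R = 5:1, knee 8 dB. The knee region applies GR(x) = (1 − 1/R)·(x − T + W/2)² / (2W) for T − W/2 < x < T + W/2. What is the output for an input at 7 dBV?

x − T + W/2 = 7 − 5 + 4 = 6.
GR = (1 − 1/5) × 6² / 16 = 0.8 × 36 / 16 = 1.8 dB.
Output = 7 − 1.8 = 5.2 dBV.

5.2 dBV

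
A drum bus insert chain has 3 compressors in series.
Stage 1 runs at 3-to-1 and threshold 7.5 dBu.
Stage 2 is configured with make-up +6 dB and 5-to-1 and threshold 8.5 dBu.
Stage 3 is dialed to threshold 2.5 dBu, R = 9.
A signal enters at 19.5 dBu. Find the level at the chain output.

3.9 dBu

Stage 1: overshoot 12 dB → 12/3 = 4 dB → 11.5 dBu.
Stage 2: 3 dB above 8.5 dBu, reduced 5:1 to 0.6 dB above → 9.1 dBu; +6 dB make-up → 15.1 dBu.
Stage 3: 15.1 dBu is 12.6 dB over 2.5 dBu; at 9:1 that becomes 1.4 dB over, giving 3.9 dBu.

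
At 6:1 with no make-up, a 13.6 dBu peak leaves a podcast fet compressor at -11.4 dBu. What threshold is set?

Input is 30 dB above T (since output overshoot × R = input overshoot: (-11.4 − T)·6 = 13.6 − T gives T = -16.4 dBu).
Check: -16.4 + (13.6 − (-16.4))/6 = -16.4 + 5 = -11.4 dBu. ✓

-16.4 dBu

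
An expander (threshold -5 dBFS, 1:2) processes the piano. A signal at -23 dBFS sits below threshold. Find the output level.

-41 dBFS

The input is 18 dB below the -5 dBFS threshold.
A 1:2 expander multiplies undershoot by 2: 18 × 2 = 36 dB below threshold.
Output = -5 − 36 = -41 dBFS.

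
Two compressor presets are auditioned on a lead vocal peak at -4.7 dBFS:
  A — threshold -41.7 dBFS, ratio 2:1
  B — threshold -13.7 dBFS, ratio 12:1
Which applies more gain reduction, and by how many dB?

A, by 10.25 dB

A: 37 dB over, compressed to 18.5 dB over, so 18.5 dB of GR.
B: 9 dB over, compressed to 0.75 dB over, so 8.25 dB of GR.
A reduces 10.25 dB more.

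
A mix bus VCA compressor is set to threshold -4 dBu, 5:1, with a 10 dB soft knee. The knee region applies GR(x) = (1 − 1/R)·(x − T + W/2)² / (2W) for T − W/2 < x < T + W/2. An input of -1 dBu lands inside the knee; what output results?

x − T + W/2 = -1 − (-4) + 5 = 8.
GR = (1 − 1/5) × 8² / 20 = 0.8 × 64 / 20 = 2.56 dB.
Output = -1 − 2.56 = -3.56 dBu.

-3.56 dBu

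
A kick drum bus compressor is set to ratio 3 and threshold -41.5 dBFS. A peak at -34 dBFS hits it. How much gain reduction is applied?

Overshoot = -34 − (-41.5) = 7.5 dB.
At 3:1, output sits 7.5/3 = 2.5 dB above threshold.
Gain reduction = 7.5 − 2.5 = 5 dB.

5 dB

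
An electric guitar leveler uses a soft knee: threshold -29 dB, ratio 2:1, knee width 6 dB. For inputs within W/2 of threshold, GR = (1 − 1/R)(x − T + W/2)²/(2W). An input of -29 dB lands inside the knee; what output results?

x − T + W/2 = -29 − (-29) + 3 = 3.
GR = (1 − 1/2) × 3² / 12 = 0.5 × 9 / 12 = 0.375 dB.
Output = -29 − 0.375 = -29.375 dB.

-29.375 dB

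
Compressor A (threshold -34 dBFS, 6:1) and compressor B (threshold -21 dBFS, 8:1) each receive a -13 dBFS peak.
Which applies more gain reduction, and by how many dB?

A: overshoot 21 dB → output overshoot 3.5 dB → GR 17.5 dB.
B: overshoot 8 dB → output overshoot 1 dB → GR 7 dB.
A applies 10.5 dB more gain reduction.

A, by 10.5 dB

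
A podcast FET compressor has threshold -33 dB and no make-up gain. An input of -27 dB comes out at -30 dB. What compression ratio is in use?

Input overshoot = -27 − (-33) = 6 dB; output overshoot = -30 − (-33) = 3 dB.
Ratio = 6 / 3 = 2.

2:1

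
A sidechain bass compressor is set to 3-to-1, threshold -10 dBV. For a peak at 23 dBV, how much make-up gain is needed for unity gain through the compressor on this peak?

22 dB

Without make-up, output = threshold + overshoot/3 = -10 + 11 = 1 dBV.
Gap to target: 22 dB.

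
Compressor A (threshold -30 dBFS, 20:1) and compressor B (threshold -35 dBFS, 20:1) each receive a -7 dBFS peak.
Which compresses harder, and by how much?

B, by 4.75 dB

A: GR = 23 − 23/20 = 21.85 dB.
B: GR = 28 − 28/20 = 26.6 dB.
B reduces 4.75 dB more.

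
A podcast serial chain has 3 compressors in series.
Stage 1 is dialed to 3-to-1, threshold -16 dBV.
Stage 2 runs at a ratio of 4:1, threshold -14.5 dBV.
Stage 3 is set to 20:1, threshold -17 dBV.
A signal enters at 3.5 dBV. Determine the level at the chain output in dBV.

-16.8125 dBV

Stage 1: 3.5 dBV is 19.5 dB over -16 dBV; at 3:1 that becomes 6.5 dB over, giving -9.5 dBV.
Stage 2: 5 dB above -14.5 dBV, reduced 4:1 to 1.25 dB above → -13.25 dBV.
Stage 3: 3.75 dB above -17 dBV, reduced 20:1 to 0.1875 dB above → -16.8125 dBV.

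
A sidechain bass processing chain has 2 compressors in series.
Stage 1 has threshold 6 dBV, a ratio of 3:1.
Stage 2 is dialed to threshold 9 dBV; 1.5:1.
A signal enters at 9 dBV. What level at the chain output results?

Stage 1: 3 dB above 6 dBV, reduced 3:1 to 1 dB above → 7 dBV.
Stage 2: below threshold (7 ≤ 9); passes unchanged; output 7 dBV.

7 dBV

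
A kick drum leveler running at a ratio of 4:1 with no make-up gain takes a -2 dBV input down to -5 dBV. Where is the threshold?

-6 dBV

Input is 4 dB above T (since output overshoot × R = input overshoot: (-5 − T)·4 = -2 − T gives T = -6 dBV).
Check: -6 + (-2 − (-6))/4 = -6 + 1 = -5 dBV. ✓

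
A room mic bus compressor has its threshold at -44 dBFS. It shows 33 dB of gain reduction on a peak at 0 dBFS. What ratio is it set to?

4:1

Input overshoot = 0 − (-44) = 44 dB.
Output overshoot = 44 − 33 = 11 dB.
Ratio = input overshoot / output overshoot = 44 / 11 = 4.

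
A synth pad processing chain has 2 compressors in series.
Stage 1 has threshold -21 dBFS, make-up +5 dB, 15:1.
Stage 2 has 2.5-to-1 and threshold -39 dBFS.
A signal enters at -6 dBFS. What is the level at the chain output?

Stage 1: 15 dB above -21 dBFS, reduced 15:1 to 1 dB above → -20 dBFS; +5 dB make-up → -15 dBFS.
Stage 2: -15 dBFS is 24 dB over -39 dBFS; at 2.5:1 that becomes 9.6 dB over, giving -29.4 dBFS.

-29.4 dBFS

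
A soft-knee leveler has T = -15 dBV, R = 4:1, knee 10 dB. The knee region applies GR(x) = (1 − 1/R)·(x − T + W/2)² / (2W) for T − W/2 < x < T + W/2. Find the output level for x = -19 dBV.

-19.0375 dBV

x − T + W/2 = -19 − (-15) + 5 = 1.
GR = (1 − 1/4) × 1² / 20 = 0.75 × 1 / 20 = 0.0375 dB.
Output = -19 − 0.0375 = -19.0375 dBV.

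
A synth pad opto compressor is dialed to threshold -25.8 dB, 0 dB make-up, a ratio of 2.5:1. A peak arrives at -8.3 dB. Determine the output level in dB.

-18.8 dB

Overshoot: -8.3 − (-25.8) = 17.5 dB.
The 17.5 dB excess becomes 7 dB after 2.5:1 reduction.
That puts the output at -18.8 dB.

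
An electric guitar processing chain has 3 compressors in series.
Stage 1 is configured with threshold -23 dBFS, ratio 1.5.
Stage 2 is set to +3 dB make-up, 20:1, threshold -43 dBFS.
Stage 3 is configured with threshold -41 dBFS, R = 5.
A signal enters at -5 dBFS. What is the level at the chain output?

Stage 1: -5 dBFS is 18 dB over -23 dBFS; at 1.5:1 that becomes 12 dB over, giving -11 dBFS.
Stage 2: overshoot 32 dB → 32/20 = 1.6 dB → -41.4 dBFS; +3 dB make-up → -38.4 dBFS.
Stage 3: 2.6 dB above -41 dBFS, reduced 5:1 to 0.52 dB above → -40.48 dBFS.

-40.48 dBFS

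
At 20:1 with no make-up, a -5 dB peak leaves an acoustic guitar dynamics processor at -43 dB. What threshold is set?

-45 dB

Gain reduction = -5 − (-43) = 38 dB; output overshoot = GR / (R − 1) = 38 / 19 = 2 dB.
Threshold = output − output overshoot = -43 − 2 = -45 dB.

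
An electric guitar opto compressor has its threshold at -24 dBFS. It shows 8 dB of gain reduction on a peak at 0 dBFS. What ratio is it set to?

1.5:1

Input overshoot = 0 − (-24) = 24 dB.
Output overshoot = 24 − 8 = 16 dB.
Ratio = input overshoot / output overshoot = 24 / 16 = 1.5.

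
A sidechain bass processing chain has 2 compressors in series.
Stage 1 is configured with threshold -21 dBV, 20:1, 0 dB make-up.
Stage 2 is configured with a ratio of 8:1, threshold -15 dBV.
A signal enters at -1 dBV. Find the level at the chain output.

Stage 1: overshoot 20 dB → 20/20 = 1 dB → -20 dBV.
Stage 2: -20 dBV ≤ -15 dBV, so stage 2 doesn't engage; output -20 dBV.

-20 dBV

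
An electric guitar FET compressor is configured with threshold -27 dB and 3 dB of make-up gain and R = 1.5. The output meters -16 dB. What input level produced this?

-15 dB

Remove make-up: -16 − 3 = -19 dB.
The compressed level sits -19 − (-27) = 8 dB over threshold.
Undo the ratio: input overshoot = 8 × 1.5 = 12 dB, giving input = -15 dB.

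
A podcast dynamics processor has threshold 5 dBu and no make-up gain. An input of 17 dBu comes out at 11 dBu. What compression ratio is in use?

Input overshoot = 17 − 5 = 12 dB; output overshoot = 11 − 5 = 6 dB.
Ratio = 12 / 6 = 2.

2:1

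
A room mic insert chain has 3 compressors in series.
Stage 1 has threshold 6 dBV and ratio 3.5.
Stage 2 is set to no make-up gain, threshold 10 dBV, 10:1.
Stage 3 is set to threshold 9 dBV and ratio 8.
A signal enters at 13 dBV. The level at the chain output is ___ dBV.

Stage 1: 13 dBV is 7 dB over 6 dBV; at 3.5:1 that becomes 2 dB over, giving 8 dBV.
Stage 2: 8 dBV is at or below the 10 dBV threshold — no compression; output 8 dBV.
Stage 3: 8 dBV is at or below the 9 dBV threshold — no compression; output 8 dBV.

8 dBV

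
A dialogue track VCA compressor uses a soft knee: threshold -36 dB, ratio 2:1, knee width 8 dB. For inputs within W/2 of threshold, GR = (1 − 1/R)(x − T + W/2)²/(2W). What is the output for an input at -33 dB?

-34.53125 dB

x − T + W/2 = -33 − (-36) + 4 = 7.
GR = (1 − 1/2) × 7² / 16 = 0.5 × 49 / 16 = 1.53125 dB.
Output = -33 − 1.53125 = -34.53125 dB.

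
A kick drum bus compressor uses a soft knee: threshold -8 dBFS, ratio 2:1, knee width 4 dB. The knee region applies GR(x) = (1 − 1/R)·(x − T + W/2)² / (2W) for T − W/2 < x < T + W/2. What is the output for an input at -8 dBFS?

-8.25 dBFS

x − T + W/2 = -8 − (-8) + 2 = 2.
GR = (1 − 1/2) × 2² / 8 = 0.5 × 4 / 8 = 0.25 dB.
Output = -8 − 0.25 = -8.25 dBFS.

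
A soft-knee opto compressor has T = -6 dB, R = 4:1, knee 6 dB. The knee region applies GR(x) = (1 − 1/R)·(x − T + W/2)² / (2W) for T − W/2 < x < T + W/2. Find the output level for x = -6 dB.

x − T + W/2 = -6 − (-6) + 3 = 3.
GR = (1 − 1/4) × 3² / 12 = 0.75 × 9 / 12 = 0.5625 dB.
Output = -6 − 0.5625 = -6.5625 dB.

-6.5625 dB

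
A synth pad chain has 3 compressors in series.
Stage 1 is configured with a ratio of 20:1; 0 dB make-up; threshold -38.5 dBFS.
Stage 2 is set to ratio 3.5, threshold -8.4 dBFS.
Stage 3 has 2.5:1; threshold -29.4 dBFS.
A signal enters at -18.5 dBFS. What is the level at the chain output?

-37.5 dBFS

Stage 1: 20 dB above -38.5 dBFS, reduced 20:1 to 1 dB above → -37.5 dBFS.
Stage 2: below threshold (-37.5 ≤ -8.4); passes unchanged; output -37.5 dBFS.
Stage 3: -37.5 dBFS ≤ -29.4 dBFS, so stage 3 doesn't engage; output -37.5 dBFS.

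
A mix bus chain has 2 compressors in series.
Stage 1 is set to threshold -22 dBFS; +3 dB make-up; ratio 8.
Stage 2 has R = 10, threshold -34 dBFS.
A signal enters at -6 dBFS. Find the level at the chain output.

-32.3 dBFS

Stage 1: -6 dBFS is 16 dB over -22 dBFS; at 8:1 that becomes 2 dB over, giving -20 dBFS; +3 dB make-up → -17 dBFS.
Stage 2: 17 dB above -34 dBFS, reduced 10:1 to 1.7 dB above → -32.3 dBFS.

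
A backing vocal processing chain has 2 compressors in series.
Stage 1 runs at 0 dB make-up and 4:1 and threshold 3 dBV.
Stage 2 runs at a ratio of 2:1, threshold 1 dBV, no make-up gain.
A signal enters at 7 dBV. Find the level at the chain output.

Stage 1: overshoot 4 dB → 4/4 = 1 dB → 4 dBV.
Stage 2: 4 dBV is 3 dB over 1 dBV; at 2:1 that becomes 1.5 dB over, giving 2.5 dBV.

2.5 dBV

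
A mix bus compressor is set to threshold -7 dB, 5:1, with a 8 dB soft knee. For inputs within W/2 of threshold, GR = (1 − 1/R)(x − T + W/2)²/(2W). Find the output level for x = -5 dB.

x − T + W/2 = -5 − (-7) + 4 = 6.
GR = (1 − 1/5) × 6² / 16 = 0.8 × 36 / 16 = 1.8 dB.
Output = -5 − 1.8 = -6.8 dB.

-6.8 dB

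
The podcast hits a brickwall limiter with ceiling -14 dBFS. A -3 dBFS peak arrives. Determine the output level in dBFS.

-14 dBFS

A brickwall limiter is an ∞:1 compressor: any input above the ceiling is clamped to -14 dBFS.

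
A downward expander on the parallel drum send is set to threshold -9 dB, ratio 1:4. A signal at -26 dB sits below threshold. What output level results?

Undershoot = (-9) − (-26) = 17 dB.
At 1:4, that expands to 68 dB under threshold.
Output = -9 − 68 = -77 dB.

-77 dB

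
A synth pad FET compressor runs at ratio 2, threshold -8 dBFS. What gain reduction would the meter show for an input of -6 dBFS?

1 dB

-6 dBFS exceeds the threshold by 2 dB.
A 2:1 ratio leaves 1 dB of that excess.
Gain reduction = 2 − 1 = 1 dB.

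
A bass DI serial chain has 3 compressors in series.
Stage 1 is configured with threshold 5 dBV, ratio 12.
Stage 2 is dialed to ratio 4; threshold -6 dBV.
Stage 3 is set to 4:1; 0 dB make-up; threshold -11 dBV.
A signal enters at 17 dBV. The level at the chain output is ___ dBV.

Stage 1: overshoot 12 dB → 12/12 = 1 dB → 6 dBV.
Stage 2: 6 dBV is 12 dB over -6 dBV; at 4:1 that becomes 3 dB over, giving -3 dBV.
Stage 3: -3 dBV is 8 dB over -11 dBV; at 4:1 that becomes 2 dB over, giving -9 dBV.

-9 dBV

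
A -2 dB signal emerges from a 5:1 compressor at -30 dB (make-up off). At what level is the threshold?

Gain reduction = -2 − (-30) = 28 dB; output overshoot = GR / (R − 1) = 28 / 4 = 7 dB.
Threshold = output − output overshoot = -30 − 7 = -37 dB.

-37 dB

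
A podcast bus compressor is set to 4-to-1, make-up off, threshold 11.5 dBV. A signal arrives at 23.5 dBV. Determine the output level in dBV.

23.5 dBV sits 12 dB over threshold.
4:1 compression reduces that to 12/4 = 3 dB over.
Output = 11.5 + 3 = 14.5 dBV.

14.5 dBV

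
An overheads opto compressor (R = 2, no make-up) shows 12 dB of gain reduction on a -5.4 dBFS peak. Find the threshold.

Gain reduction = -5.4 − (-17.4) = 12 dB; output overshoot = GR / (R − 1) = 12 / 1 = 12 dB.
Threshold = output − output overshoot = -17.4 − 12 = -29.4 dBFS.

-29.4 dBFS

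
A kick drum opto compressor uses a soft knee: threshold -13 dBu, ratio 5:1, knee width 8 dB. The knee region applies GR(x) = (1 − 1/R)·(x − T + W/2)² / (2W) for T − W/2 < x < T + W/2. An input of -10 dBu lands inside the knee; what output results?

-12.45 dBu

x − T + W/2 = -10 − (-13) + 4 = 7.
GR = (1 − 1/5) × 7² / 16 = 0.8 × 49 / 16 = 2.45 dB.
Output = -10 − 2.45 = -12.45 dBu.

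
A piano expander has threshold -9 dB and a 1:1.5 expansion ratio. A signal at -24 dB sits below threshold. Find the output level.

Below threshold, a 1:1.5 expander applies gain = (1.5−1)×(T − x) of attenuation.
(1.5−1) × 15 = 7.5 dB, so output = -24 − 7.5 = -31.5 dB.

-31.5 dB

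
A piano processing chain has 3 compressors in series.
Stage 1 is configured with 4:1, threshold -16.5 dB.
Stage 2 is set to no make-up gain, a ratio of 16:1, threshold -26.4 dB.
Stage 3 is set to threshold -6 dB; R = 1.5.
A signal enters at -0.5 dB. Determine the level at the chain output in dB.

-25.53125 dB

Stage 1: overshoot 16 dB → 16/4 = 4 dB → -12.5 dB.
Stage 2: -12.5 dB is 13.9 dB over -26.4 dB; at 16:1 that becomes 0.86875 dB over, giving -25.53125 dB.
Stage 3: below threshold (-25.53125 ≤ -6); passes unchanged; output -25.53125 dB.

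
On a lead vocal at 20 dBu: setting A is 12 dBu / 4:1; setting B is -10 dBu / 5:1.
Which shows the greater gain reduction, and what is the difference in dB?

B, by 18 dB

A: 8 dB over, compressed to 2 dB over, so 6 dB of GR.
B: 30 dB over, compressed to 6 dB over, so 24 dB of GR.
B reduces 18 dB more.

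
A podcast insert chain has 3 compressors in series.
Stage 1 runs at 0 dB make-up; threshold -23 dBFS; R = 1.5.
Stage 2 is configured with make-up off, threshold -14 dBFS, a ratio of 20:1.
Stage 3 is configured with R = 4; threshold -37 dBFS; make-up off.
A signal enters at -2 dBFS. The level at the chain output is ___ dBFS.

Stage 1: overshoot 21 dB → 21/1.5 = 14 dB → -9 dBFS.
Stage 2: 5 dB above -14 dBFS, reduced 20:1 to 0.25 dB above → -13.75 dBFS.
Stage 3: -13.75 dBFS is 23.25 dB over -37 dBFS; at 4:1 that becomes 5.8125 dB over, giving -31.1875 dBFS.

-31.1875 dBFS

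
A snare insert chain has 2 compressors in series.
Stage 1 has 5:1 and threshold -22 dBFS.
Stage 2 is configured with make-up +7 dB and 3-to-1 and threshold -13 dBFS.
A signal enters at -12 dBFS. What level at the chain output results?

Stage 1: -12 dBFS is 10 dB over -22 dBFS; at 5:1 that becomes 2 dB over, giving -20 dBFS.
Stage 2: -20 dBFS is at or below the -13 dBFS threshold — no compression; make-up brings it to -13 dBFS.

-13 dBFS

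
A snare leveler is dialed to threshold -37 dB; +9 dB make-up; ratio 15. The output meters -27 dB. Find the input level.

-22 dB

Before make-up, the level was -27 − 9 = -36 dB.
Post-compression overshoot = -36 − (-37) = 1 dB.
Undo the ratio: input overshoot = 1 × 15 = 15 dB, giving input = -22 dB.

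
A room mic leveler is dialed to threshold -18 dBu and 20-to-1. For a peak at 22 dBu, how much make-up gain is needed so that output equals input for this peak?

38 dB

Overshoot 40 dB → 40/20 = 2 dB after compression, so the compressed level is -18 + 2 = -16 dBu.
Make-up = target − compressed = 22 − (-16) = 38 dB.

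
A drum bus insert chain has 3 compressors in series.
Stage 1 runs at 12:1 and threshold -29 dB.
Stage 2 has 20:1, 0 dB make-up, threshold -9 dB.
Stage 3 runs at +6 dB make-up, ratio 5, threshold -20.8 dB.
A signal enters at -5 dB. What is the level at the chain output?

-21 dB

Stage 1: -5 dB is 24 dB over -29 dB; at 12:1 that becomes 2 dB over, giving -27 dB.
Stage 2: below threshold (-27 ≤ -9); passes unchanged; output -27 dB.
Stage 3: -27 dB ≤ -20.8 dB, so stage 3 doesn't engage; make-up brings it to -21 dB.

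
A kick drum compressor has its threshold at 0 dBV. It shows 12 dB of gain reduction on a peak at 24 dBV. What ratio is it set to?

2:1

Input overshoot = 24 − 0 = 24 dB.
Output overshoot = 24 − 12 = 12 dB.
Ratio = input overshoot / output overshoot = 24 / 12 = 2.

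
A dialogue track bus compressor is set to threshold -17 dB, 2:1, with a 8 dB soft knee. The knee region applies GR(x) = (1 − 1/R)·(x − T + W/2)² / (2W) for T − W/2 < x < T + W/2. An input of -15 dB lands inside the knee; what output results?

x − T + W/2 = -15 − (-17) + 4 = 6.
GR = (1 − 1/2) × 6² / 16 = 0.5 × 36 / 16 = 1.125 dB.
Output = -15 − 1.125 = -16.125 dB.

-16.125 dB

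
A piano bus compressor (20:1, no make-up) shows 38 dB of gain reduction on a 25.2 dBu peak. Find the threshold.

Input is 40 dB above T (since output overshoot × R = input overshoot: (-12.8 − T)·20 = 25.2 − T gives T = -14.8 dBu).
Check: -14.8 + (25.2 − (-14.8))/20 = -14.8 + 2 = -12.8 dBu. ✓

-14.8 dBu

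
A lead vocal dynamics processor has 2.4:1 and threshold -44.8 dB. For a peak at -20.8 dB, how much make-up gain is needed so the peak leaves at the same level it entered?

Overshoot 24 dB → 24/2.4 = 10 dB after compression, so the compressed level is -44.8 + 10 = -34.8 dB.
Make-up = target − compressed = -20.8 − (-34.8) = 14 dB.

14 dB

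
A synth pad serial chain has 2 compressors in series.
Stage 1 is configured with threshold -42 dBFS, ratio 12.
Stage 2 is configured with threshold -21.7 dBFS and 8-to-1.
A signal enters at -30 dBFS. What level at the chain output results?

-41 dBFS

Stage 1: overshoot 12 dB → 12/12 = 1 dB → -41 dBFS.
Stage 2: -41 dBFS is at or below the -21.7 dBFS threshold — no compression; output -41 dBFS.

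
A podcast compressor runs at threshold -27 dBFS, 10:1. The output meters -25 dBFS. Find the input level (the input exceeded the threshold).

The compressed level sits -25 − (-27) = 2 dB over threshold.
Before 10:1 compression the overshoot was 2 × 10 = 20 dB, so input = -27 + 20 = -7 dBFS.

-7 dBFS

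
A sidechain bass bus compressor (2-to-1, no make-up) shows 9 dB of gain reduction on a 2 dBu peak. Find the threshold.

-16 dBu

Gain reduction = 2 − (-7) = 9 dB; output overshoot = GR / (R − 1) = 9 / 1 = 9 dB.
Threshold = output − output overshoot = -7 − 9 = -16 dBu.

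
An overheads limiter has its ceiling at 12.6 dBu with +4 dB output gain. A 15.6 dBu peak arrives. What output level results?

16.6 dBu

The limiter clamps the peak to its 12.6 dBu ceiling.
Output gain then adds 4 dB: 12.6 + 4 = 16.6 dBu.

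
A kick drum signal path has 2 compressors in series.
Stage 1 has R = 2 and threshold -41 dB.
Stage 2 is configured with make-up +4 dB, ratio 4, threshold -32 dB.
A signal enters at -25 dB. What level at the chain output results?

Stage 1: 16 dB above -41 dB, reduced 2:1 to 8 dB above → -33 dB.
Stage 2: below threshold (-33 ≤ -32); passes unchanged; make-up brings it to -29 dB.

-29 dB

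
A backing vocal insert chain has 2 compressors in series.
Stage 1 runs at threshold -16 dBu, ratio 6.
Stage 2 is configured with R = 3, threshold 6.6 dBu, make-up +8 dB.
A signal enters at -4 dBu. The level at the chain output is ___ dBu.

Stage 1: 12 dB above -16 dBu, reduced 6:1 to 2 dB above → -14 dBu.
Stage 2: below threshold (-14 ≤ 6.6); passes unchanged; make-up brings it to -6 dBu.

-6 dBu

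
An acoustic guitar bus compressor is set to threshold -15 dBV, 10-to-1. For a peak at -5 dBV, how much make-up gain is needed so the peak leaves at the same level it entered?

The peak compresses to -15 + 10/10 = -14 dBV.
To reach -5 dBV requires -5 − (-14) = 9 dB of make-up.

9 dB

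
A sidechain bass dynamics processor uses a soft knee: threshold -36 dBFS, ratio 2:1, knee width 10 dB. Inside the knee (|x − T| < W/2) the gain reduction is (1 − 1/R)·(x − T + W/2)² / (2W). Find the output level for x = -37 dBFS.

x − T + W/2 = -37 − (-36) + 5 = 4.
GR = (1 − 1/2) × 4² / 20 = 0.5 × 16 / 20 = 0.4 dB.
Output = -37 − 0.4 = -37.4 dBFS.

-37.4 dBFS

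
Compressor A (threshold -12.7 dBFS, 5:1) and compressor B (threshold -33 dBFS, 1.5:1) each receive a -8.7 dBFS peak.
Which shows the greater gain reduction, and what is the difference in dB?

A: GR = 4 − 4/5 = 3.2 dB.
B: GR = 24.3 − 24.3/1.5 = 8.1 dB.
B reduces 4.9 dB more.

B, by 4.9 dB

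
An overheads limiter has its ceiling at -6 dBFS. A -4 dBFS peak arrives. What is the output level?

-6 dBFS

The limiter clamps the peak to its -6 dBFS ceiling.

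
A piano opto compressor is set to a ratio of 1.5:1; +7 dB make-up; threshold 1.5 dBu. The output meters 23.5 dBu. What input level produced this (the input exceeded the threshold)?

24 dBu

Before make-up, the level was 23.5 − 7 = 16.5 dBu.
That's 15 dB above the 1.5 dBu threshold.
Input overshoot = R × output overshoot = 22.5 dB → input = 1.5 + 22.5 = 24 dBu.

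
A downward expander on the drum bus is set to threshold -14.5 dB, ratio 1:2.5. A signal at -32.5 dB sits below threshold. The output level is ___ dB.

Undershoot = (-14.5) − (-32.5) = 18 dB.
At 1:2.5, that expands to 45 dB under threshold.
Output = -14.5 − 45 = -59.5 dB.

-59.5 dB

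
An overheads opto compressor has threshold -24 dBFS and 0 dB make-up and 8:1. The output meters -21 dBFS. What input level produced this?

0 dBFS

The compressed level sits -21 − (-24) = 3 dB over threshold.
Input overshoot = R × output overshoot = 24 dB → input = -24 + 24 = 0 dBFS.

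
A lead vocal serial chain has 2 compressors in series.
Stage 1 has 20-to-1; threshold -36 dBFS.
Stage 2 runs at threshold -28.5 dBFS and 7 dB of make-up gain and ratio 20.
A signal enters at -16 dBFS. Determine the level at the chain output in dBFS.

Stage 1: -16 dBFS is 20 dB over -36 dBFS; at 20:1 that becomes 1 dB over, giving -35 dBFS.
Stage 2: -35 dBFS ≤ -28.5 dBFS, so stage 2 doesn't engage; make-up brings it to -28 dBFS.

-28 dBFS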